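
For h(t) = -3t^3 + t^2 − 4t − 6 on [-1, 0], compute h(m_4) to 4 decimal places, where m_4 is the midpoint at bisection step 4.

m = -0.5, h(m) = -3.375 (−); new bracket [-1, -0.5]
m = -0.75, h(m) = -1.171875 (−); new bracket [-1, -0.75]
m = -0.875, h(m) = 0.275391 (+); new bracket [-0.875, -0.75]
m = -0.8125, h(m) = -0.4807 (−); new bracket [-0.875, -0.8125]

-0.4807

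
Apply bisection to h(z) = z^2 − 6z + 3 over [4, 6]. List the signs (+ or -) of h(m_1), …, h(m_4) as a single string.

-+--

m = 5, h(m) = -2 (−); new bracket [5, 6]
m = 5.5, h(m) = 0.25 (+); new bracket [5, 5.5]
m = 5.25, h(m) = -0.9375 (−); new bracket [5.25, 5.5]
m = 5.375, h(m) = -0.3594 (−); new bracket [5.375, 5.5]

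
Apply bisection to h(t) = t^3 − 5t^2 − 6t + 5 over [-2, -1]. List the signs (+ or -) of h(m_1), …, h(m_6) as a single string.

-+++-+

h(-1.5) = -0.625 < 0, so the root lies in [-1.5, -1]
h(-1.25) = 2.734375 > 0, so the root lies in [-1.5, -1.25]
h(-1.375) = 1.197266 > 0, so the root lies in [-1.5, -1.375]
h(-1.4375) = 0.3225 > 0, so the root lies in [-1.5, -1.4375]
h(-1.46875) = -0.1421 < 0, so the root lies in [-1.46875, -1.4375]
h(-1.453125) = 0.0925 > 0, so the root lies in [-1.46875, -1.453125]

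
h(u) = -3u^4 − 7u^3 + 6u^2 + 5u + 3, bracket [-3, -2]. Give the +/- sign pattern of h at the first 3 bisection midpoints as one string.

u = -2.5 gives h = 20.1875, positive; keep [-3, -2.5]
u = -2.75 gives h = 8.628906, positive; keep [-3, -2.75]
u = -2.875 gives h = -0.397217, negative; keep [-2.875, -2.75]

++-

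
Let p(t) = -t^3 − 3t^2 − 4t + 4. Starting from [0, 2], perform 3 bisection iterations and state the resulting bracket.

t = 1 gives p = -4, negative; keep [0, 1]
t = 0.5 gives p = 1.125, positive; keep [0.5, 1]
t = 0.75 gives p = -1.109375, negative; keep [0.5, 0.75]

[0.5, 0.75]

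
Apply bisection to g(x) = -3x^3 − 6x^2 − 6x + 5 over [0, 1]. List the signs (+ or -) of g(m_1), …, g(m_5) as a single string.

+----

x = 0.5 gives g = 0.125, positive; keep [0.5, 1]
x = 0.75 gives g = -4.140625, negative; keep [0.5, 0.75]
x = 0.625 gives g = -1.826172, negative; keep [0.5, 0.625]
x = 0.5625 gives g = -0.8074, negative; keep [0.5, 0.5625]
x = 0.53125 gives g = -0.3307, negative; keep [0.5, 0.53125]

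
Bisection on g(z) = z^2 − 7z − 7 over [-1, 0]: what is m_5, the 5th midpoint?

-0.90625

z = -0.5 gives g = -3.25, negative; keep [-1, -0.5]
z = -0.75 gives g = -1.1875, negative; keep [-1, -0.75]
z = -0.875 gives g = -0.109375, negative; keep [-1, -0.875]
z = -0.9375 gives g = 0.4414, positive; keep [-0.9375, -0.875]
z = -0.90625 gives g = 0.165, positive; keep [-0.90625, -0.875]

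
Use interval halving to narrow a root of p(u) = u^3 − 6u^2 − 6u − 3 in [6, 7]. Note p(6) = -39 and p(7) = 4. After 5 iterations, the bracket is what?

m = 6.5, p(m) = -20.875 (−); new bracket [6.5, 7]
m = 6.75, p(m) = -9.328125 (−); new bracket [6.75, 7]
m = 6.875, p(m) = -2.892578 (−); new bracket [6.875, 7]
m = 6.9375, p(m) = 0.4958 (+); new bracket [6.875, 6.9375]
m = 6.90625, p(m) = -1.2127 (−); new bracket [6.90625, 6.9375]

[6.90625, 6.9375]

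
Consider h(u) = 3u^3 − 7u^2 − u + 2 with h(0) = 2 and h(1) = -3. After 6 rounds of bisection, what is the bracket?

m = 0.5, h(m) = 0.125 (+); new bracket [0.5, 1]
m = 0.75, h(m) = -1.421875 (−); new bracket [0.5, 0.75]
m = 0.625, h(m) = -0.626953 (−); new bracket [0.5, 0.625]
m = 0.5625, h(m) = -0.2434 (−); new bracket [0.5, 0.5625]
m = 0.53125, h(m) = -0.057 (−); new bracket [0.5, 0.53125]
m = 0.515625, h(m) = 0.0346 (+); new bracket [0.515625, 0.53125]

[0.515625, 0.53125]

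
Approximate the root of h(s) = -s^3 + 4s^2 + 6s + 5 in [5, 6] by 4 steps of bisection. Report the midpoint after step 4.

5.3125

m = 5.5, h(m) = -7.375 (−); new bracket [5, 5.5]
m = 5.25, h(m) = 2.046875 (+); new bracket [5.25, 5.5]
m = 5.375, h(m) = -2.474609 (−); new bracket [5.25, 5.375]
m = 5.3125, h(m) = -0.1672 (−); new bracket [5.25, 5.3125]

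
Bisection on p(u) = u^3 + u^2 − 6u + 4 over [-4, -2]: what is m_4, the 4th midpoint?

-3.125

u = -3 gives p = 4, positive; keep [-4, -3]
u = -3.5 gives p = -5.625, negative; keep [-3.5, -3]
u = -3.25 gives p = -0.265625, negative; keep [-3.25, -3]
u = -3.125 gives p = 1.998, positive; keep [-3.25, -3.125]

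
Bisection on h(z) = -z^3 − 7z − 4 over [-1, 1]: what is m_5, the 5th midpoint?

-0.5625

midpoint 0: h = -4 < 0 → [-1, 0]
midpoint -0.5: h = -0.375 < 0 → [-1, -0.5]
midpoint -0.75: h = 1.671875 > 0 → [-0.75, -0.5]
midpoint -0.625: h = 0.6191 > 0 → [-0.625, -0.5]
midpoint -0.5625: h = 0.1155 > 0 → [-0.5625, -0.5]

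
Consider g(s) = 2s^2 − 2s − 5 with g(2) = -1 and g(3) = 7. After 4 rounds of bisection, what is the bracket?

midpoint 2.5: g = 2.5 > 0 → [2, 2.5]
midpoint 2.25: g = 0.625 > 0 → [2, 2.25]
midpoint 2.125: g = -0.21875 < 0 → [2.125, 2.25]
midpoint 2.1875: g = 0.1953 > 0 → [2.125, 2.1875]

[2.125, 2.1875]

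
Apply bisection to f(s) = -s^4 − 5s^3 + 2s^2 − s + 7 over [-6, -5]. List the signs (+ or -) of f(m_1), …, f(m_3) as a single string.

midpoint -5.5: f = -10.1875 < 0 → [-5.5, -5]
midpoint -5.25: f = 31.199219 > 0 → [-5.5, -5.25]
midpoint -5.375: f = 11.923584 > 0 → [-5.5, -5.375]

-++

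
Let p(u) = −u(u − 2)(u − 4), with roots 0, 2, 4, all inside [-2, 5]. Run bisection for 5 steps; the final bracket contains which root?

m = 1.5, p(m) = -1.875 (−); new bracket [-2, 1.5]
m = -0.25, p(m) = 2.390625 (+); new bracket [-0.25, 1.5]
m = 0.625, p(m) = -2.900391 (−); new bracket [-0.25, 0.625]
m = 0.1875, p(m) = -1.2957 (−); new bracket [-0.25, 0.1875]
m = -0.03125, p(m) = 0.2559 (+); new bracket [-0.03125, 0.1875]

0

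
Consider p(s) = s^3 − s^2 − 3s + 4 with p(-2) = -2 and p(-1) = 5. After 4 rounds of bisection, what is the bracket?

[-1.875, -1.8125]

p(-1.5) = 2.875 > 0, so the root lies in [-2, -1.5]
p(-1.75) = 0.828125 > 0, so the root lies in [-2, -1.75]
p(-1.875) = -0.482422 < 0, so the root lies in [-1.875, -1.75]
p(-1.8125) = 0.198 > 0, so the root lies in [-1.875, -1.8125]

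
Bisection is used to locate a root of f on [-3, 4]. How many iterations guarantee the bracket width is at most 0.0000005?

24

Width after n steps is 7/2^n. Need 2^n ≥ 7/0.0000005 = 14000000.
2^23 = 8388608 < 14000000 ≤ 2^24 = 16777216, so n = 24.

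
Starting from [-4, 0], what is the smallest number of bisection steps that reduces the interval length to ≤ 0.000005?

20

Width after n steps is 4/2^n. Need 2^n ≥ 4/0.000005 = 800000.
2^19 = 524288 < 800000 ≤ 2^20 = 1048576, so n = 20.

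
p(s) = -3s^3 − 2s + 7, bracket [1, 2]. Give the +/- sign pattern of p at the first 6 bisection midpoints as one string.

s = 1.5 gives p = -6.125, negative; keep [1, 1.5]
s = 1.25 gives p = -1.359375, negative; keep [1, 1.25]
s = 1.125 gives p = 0.478516, positive; keep [1.125, 1.25]
s = 1.1875 gives p = -0.3987, negative; keep [1.125, 1.1875]
s = 1.15625 gives p = 0.0501, positive; keep [1.15625, 1.1875]
s = 1.171875 gives p = -0.1717, negative; keep [1.15625, 1.171875]

--+-+-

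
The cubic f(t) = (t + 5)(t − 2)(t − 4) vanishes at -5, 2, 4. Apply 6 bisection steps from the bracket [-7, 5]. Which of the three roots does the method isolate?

-5

f(-1) = 60 > 0, so the root lies in [-7, -1]
f(-4) = 48 > 0, so the root lies in [-7, -4]
f(-5.5) = -35.625 < 0, so the root lies in [-5.5, -4]
f(-4.75) = 14.7656 > 0, so the root lies in [-5.5, -4.75]
f(-5.125) = -8.127 < 0, so the root lies in [-5.125, -4.75]
f(-4.9375) = 3.8752 > 0, so the root lies in [-5.125, -4.9375]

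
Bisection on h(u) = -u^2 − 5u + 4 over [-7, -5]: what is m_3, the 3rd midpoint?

m = -6, h(m) = -2 (−); new bracket [-6, -5]
m = -5.5, h(m) = 1.25 (+); new bracket [-6, -5.5]
m = -5.75, h(m) = -0.3125 (−); new bracket [-5.75, -5.5]

-5.75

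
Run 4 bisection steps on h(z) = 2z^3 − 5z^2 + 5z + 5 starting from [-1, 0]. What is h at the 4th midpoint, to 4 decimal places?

0.2495

z = -0.5 gives h = 1, positive; keep [-1, -0.5]
z = -0.75 gives h = -2.40625, negative; keep [-0.75, -0.5]
z = -0.625 gives h = -0.566406, negative; keep [-0.625, -0.5]
z = -0.5625 gives h = 0.2495, positive; keep [-0.625, -0.5625]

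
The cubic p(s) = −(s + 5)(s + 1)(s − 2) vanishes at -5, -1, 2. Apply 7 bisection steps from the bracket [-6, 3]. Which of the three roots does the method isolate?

-5

midpoint -1.5: p = -6.125 < 0 → [-6, -1.5]
midpoint -3.75: p = -19.765625 < 0 → [-6, -3.75]
midpoint -4.875: p = -3.330078 < 0 → [-6, -4.875]
midpoint -5.4375: p = 14.4392 > 0 → [-5.4375, -4.875]
midpoint -5.15625: p = 4.6474 > 0 → [-5.15625, -4.875]
midpoint -5.015625: p = 0.4402 > 0 → [-5.015625, -4.875]
midpoint -4.9453125: p = -1.4985 < 0 → [-5.015625, -4.9453125]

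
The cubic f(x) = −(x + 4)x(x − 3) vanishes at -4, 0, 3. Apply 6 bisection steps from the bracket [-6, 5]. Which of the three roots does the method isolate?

-4

midpoint -0.5: f = -6.125 < 0 → [-6, -0.5]
midpoint -3.25: f = -15.234375 < 0 → [-6, -3.25]
midpoint -4.625: f = 22.041016 > 0 → [-4.625, -3.25]
midpoint -3.9375: f = -1.7073 < 0 → [-4.625, -3.9375]
midpoint -4.28125: f = 8.7674 > 0 → [-4.28125, -3.9375]
midpoint -4.109375: f = 3.1954 > 0 → [-4.109375, -3.9375]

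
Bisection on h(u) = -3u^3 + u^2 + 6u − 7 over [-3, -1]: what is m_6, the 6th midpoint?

midpoint -2: h = 9 > 0 → [-2, -1]
midpoint -1.5: h = -3.625 < 0 → [-2, -1.5]
midpoint -1.75: h = 1.640625 > 0 → [-1.75, -1.5]
midpoint -1.625: h = -1.2363 < 0 → [-1.75, -1.625]
midpoint -1.6875: h = 0.1389 > 0 → [-1.6875, -1.625]
midpoint -1.65625: h = -0.5642 < 0 → [-1.6875, -1.65625]

-1.65625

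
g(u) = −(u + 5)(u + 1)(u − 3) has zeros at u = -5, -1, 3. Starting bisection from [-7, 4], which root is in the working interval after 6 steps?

-5

g(-1.5) = -7.875 < 0, so the root lies in [-7, -1.5]
g(-4.25) = -17.671875 < 0, so the root lies in [-7, -4.25]
g(-5.625) = 24.931641 > 0, so the root lies in [-5.625, -4.25]
g(-4.9375) = -1.9534 < 0, so the root lies in [-5.625, -4.9375]
g(-5.28125) = 9.9715 > 0, so the root lies in [-5.28125, -4.9375]
g(-5.109375) = 3.6449 > 0, so the root lies in [-5.109375, -4.9375]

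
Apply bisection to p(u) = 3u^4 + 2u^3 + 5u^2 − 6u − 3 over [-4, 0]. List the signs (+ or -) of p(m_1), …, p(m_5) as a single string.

+++--

midpoint -2: p = 61 > 0 → [-2, 0]
midpoint -1: p = 9 > 0 → [-1, 0]
midpoint -0.5: p = 1.1875 > 0 → [-0.5, 0]
midpoint -0.25: p = -1.207 < 0 → [-0.5, -0.25]
midpoint -0.375: p = -0.093 < 0 → [-0.5, -0.375]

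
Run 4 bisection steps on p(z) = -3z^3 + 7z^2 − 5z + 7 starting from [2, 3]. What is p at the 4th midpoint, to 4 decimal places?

0.1438

z = 2.5 gives p = -8.625, negative; keep [2, 2.5]
z = 2.25 gives p = -2.984375, negative; keep [2, 2.25]
z = 2.125 gives p = -0.802734, negative; keep [2, 2.125]
z = 2.0625 gives p = 0.1438, positive; keep [2.0625, 2.125]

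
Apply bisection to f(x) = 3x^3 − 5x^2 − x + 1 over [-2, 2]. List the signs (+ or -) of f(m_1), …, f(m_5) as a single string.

+--++

m = 0, f(m) = 1 (+); new bracket [-2, 0]
m = -1, f(m) = -6 (−); new bracket [-1, 0]
m = -0.5, f(m) = -0.125 (−); new bracket [-0.5, 0]
m = -0.25, f(m) = 0.8906 (+); new bracket [-0.5, -0.25]
m = -0.375, f(m) = 0.5137 (+); new bracket [-0.5, -0.375]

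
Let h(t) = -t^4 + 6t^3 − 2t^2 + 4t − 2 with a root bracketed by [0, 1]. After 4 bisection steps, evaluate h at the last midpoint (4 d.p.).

-0.1670

m = 0.5, h(m) = 0.1875 (+); new bracket [0, 0.5]
m = 0.25, h(m) = -1.035156 (−); new bracket [0.25, 0.5]
m = 0.375, h(m) = -0.484619 (−); new bracket [0.375, 0.5]
m = 0.4375, h(m) = -0.167 (−); new bracket [0.4375, 0.5]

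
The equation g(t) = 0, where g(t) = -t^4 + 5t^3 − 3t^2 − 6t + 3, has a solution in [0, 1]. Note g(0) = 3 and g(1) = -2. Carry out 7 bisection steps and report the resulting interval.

[0.4609375, 0.46875]

midpoint 0.5: g = -0.1875 < 0 → [0, 0.5]
midpoint 0.25: g = 1.386719 > 0 → [0.25, 0.5]
midpoint 0.375: g = 0.572021 > 0 → [0.375, 0.5]
midpoint 0.4375: g = 0.1828 > 0 → [0.4375, 0.5]
midpoint 0.46875: g = -0.005 < 0 → [0.4375, 0.46875]
midpoint 0.453125: g = 0.0883 > 0 → [0.453125, 0.46875]
midpoint 0.4609375: g = 0.0415 > 0 → [0.4609375, 0.46875]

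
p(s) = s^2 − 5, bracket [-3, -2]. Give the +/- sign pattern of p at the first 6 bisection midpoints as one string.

p(-2.5) = 1.25 > 0, so the root lies in [-2.5, -2]
p(-2.25) = 0.0625 > 0, so the root lies in [-2.25, -2]
p(-2.125) = -0.484375 < 0, so the root lies in [-2.25, -2.125]
p(-2.1875) = -0.2148 < 0, so the root lies in [-2.25, -2.1875]
p(-2.21875) = -0.0771 < 0, so the root lies in [-2.25, -2.21875]
p(-2.234375) = -0.0076 < 0, so the root lies in [-2.25, -2.234375]

++----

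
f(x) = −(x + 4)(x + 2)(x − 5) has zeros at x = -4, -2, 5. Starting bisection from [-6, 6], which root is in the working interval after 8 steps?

midpoint 0: f = 40 > 0 → [0, 6]
midpoint 3: f = 70 > 0 → [3, 6]
midpoint 4.5: f = 27.625 > 0 → [4.5, 6]
midpoint 5.25: f = -16.7656 < 0 → [4.5, 5.25]
midpoint 4.875: f = 7.627 > 0 → [4.875, 5.25]
midpoint 5.0625: f = -4.0002 < 0 → [4.875, 5.0625]
midpoint 4.96875: f = 1.9532 > 0 → [4.96875, 5.0625]
midpoint 5.015625: f = -0.9883 < 0 → [4.96875, 5.015625]

5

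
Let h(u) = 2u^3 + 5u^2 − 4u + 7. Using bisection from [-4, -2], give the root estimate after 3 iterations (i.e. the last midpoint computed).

u = -3 gives h = 10, positive; keep [-4, -3]
u = -3.5 gives h = -3.5, negative; keep [-3.5, -3]
u = -3.25 gives h = 4.15625, positive; keep [-3.5, -3.25]

-3.25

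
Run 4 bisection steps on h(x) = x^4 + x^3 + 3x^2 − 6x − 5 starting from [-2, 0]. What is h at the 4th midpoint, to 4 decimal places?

m = -1, h(m) = 4 (+); new bracket [-1, 0]
m = -0.5, h(m) = -1.3125 (−); new bracket [-1, -0.5]
m = -0.75, h(m) = 1.082031 (+); new bracket [-0.75, -0.5]
m = -0.625, h(m) = -0.1697 (−); new bracket [-0.75, -0.625]

-0.1697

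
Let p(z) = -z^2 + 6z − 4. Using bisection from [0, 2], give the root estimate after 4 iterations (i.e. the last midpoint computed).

0.875

p(1) = 1 > 0, so the root lies in [0, 1]
p(0.5) = -1.25 < 0, so the root lies in [0.5, 1]
p(0.75) = -0.0625 < 0, so the root lies in [0.75, 1]
p(0.875) = 0.4844 > 0, so the root lies in [0.75, 0.875]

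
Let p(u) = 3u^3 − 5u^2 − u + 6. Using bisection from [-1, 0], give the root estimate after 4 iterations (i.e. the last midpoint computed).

p(-0.5) = 4.875 > 0, so the root lies in [-1, -0.5]
p(-0.75) = 2.671875 > 0, so the root lies in [-1, -0.75]
p(-0.875) = 1.037109 > 0, so the root lies in [-1, -0.875]
p(-0.9375) = 0.071 > 0, so the root lies in [-1, -0.9375]

-0.9375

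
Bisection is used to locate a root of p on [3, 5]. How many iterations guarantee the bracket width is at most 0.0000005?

Width after n steps is 2/2^n. Need 2^n ≥ 2/0.0000005 = 4000000.
2^21 = 2097152 < 4000000 ≤ 2^22 = 4194304, so n = 22.

22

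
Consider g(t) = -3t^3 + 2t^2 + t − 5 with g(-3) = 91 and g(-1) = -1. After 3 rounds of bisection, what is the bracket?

[-1.25, -1]

midpoint -2: g = 25 > 0 → [-2, -1]
midpoint -1.5: g = 8.125 > 0 → [-1.5, -1]
midpoint -1.25: g = 2.734375 > 0 → [-1.25, -1]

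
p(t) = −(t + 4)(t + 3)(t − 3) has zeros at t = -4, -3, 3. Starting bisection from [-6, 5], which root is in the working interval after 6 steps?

3

t = -0.5 gives p = 30.625, positive; keep [-0.5, 5]
t = 2.25 gives p = 24.609375, positive; keep [2.25, 5]
t = 3.625 gives p = -31.572266, negative; keep [2.25, 3.625]
t = 2.9375 gives p = 2.5745, positive; keep [2.9375, 3.625]
t = 3.28125 gives p = -12.8631, negative; keep [2.9375, 3.28125]
t = 3.109375 gives p = -4.7506, negative; keep [2.9375, 3.109375]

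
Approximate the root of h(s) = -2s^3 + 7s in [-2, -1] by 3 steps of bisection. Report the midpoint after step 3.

-1.875

h(-1.5) = -3.75 < 0, so the root lies in [-2, -1.5]
h(-1.75) = -1.53125 < 0, so the root lies in [-2, -1.75]
h(-1.875) = 0.058594 > 0, so the root lies in [-1.875, -1.75]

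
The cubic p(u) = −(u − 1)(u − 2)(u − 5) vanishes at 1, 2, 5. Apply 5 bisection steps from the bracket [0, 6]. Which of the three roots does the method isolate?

5

midpoint 3: p = 4 > 0 → [3, 6]
midpoint 4.5: p = 4.375 > 0 → [4.5, 6]
midpoint 5.25: p = -3.453125 < 0 → [4.5, 5.25]
midpoint 4.875: p = 1.3926 > 0 → [4.875, 5.25]
midpoint 5.0625: p = -0.7776 < 0 → [4.875, 5.0625]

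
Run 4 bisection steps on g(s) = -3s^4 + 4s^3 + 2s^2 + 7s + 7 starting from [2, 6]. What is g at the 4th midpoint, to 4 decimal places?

1.5508

s = 4 gives g = -445, negative; keep [2, 4]
s = 3 gives g = -89, negative; keep [2, 3]
s = 2.5 gives g = -17.6875, negative; keep [2, 2.5]
s = 2.25 gives g = 1.5508, positive; keep [2.25, 2.5]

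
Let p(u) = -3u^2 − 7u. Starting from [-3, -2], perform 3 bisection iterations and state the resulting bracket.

[-2.375, -2.25]

midpoint -2.5: p = -1.25 < 0 → [-2.5, -2]
midpoint -2.25: p = 0.5625 > 0 → [-2.5, -2.25]
midpoint -2.375: p = -0.296875 < 0 → [-2.375, -2.25]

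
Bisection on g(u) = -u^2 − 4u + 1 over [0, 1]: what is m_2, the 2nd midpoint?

0.25

u = 0.5 gives g = -1.25, negative; keep [0, 0.5]
u = 0.25 gives g = -0.0625, negative; keep [0, 0.25]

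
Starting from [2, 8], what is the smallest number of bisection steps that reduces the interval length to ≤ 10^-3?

Width after n steps is 6/2^n. Need 2^n ≥ 6/10^-3 = 6000.
2^12 = 4096 < 6000 ≤ 2^13 = 8192, so n = 13.

13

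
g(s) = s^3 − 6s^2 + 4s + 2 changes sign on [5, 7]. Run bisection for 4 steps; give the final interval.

[5.125, 5.25]

s = 6 gives g = 26, positive; keep [5, 6]
s = 5.5 gives g = 8.875, positive; keep [5, 5.5]
s = 5.25 gives g = 2.328125, positive; keep [5, 5.25]
s = 5.125 gives g = -0.4824, negative; keep [5.125, 5.25]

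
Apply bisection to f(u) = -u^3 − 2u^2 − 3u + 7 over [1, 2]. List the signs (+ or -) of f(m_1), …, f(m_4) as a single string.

---+

u = 1.5 gives f = -5.375, negative; keep [1, 1.5]
u = 1.25 gives f = -1.828125, negative; keep [1, 1.25]
u = 1.125 gives f = -0.330078, negative; keep [1, 1.125]
u = 1.0625 gives f = 0.3552, positive; keep [1.0625, 1.125]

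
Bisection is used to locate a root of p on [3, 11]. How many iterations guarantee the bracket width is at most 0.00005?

Width after n steps is 8/2^n. Need 2^n ≥ 8/0.00005 = 160000.
2^17 = 131072 < 160000 ≤ 2^18 = 262144, so n = 18.

18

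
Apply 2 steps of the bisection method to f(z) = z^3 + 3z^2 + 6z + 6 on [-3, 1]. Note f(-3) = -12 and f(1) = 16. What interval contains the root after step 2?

midpoint -1: f = 2 > 0 → [-3, -1]
midpoint -2: f = -2 < 0 → [-2, -1]

[-2, -1]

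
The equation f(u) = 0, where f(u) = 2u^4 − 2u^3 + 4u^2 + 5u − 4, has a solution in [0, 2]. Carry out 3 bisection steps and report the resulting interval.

[0.5, 0.75]

m = 1, f(m) = 5 (+); new bracket [0, 1]
m = 0.5, f(m) = -0.625 (−); new bracket [0.5, 1]
m = 0.75, f(m) = 1.789062 (+); new bracket [0.5, 0.75]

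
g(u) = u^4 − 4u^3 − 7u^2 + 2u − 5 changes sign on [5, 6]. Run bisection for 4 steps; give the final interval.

midpoint 5.5: g = 43.8125 > 0 → [5, 5.5]
midpoint 5.25: g = -6.558594 < 0 → [5.25, 5.5]
midpoint 5.375: g = 17.0354 > 0 → [5.25, 5.375]
midpoint 5.3125: g = 4.8533 > 0 → [5.25, 5.3125]

[5.25, 5.3125]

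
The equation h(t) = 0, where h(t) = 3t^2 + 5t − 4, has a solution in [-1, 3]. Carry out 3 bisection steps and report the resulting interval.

[0.5, 1]

midpoint 1: h = 4 > 0 → [-1, 1]
midpoint 0: h = -4 < 0 → [0, 1]
midpoint 0.5: h = -0.75 < 0 → [0.5, 1]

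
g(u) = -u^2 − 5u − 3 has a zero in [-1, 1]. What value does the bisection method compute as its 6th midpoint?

-0.71875

m = 0, g(m) = -3 (−); new bracket [-1, 0]
m = -0.5, g(m) = -0.75 (−); new bracket [-1, -0.5]
m = -0.75, g(m) = 0.1875 (+); new bracket [-0.75, -0.5]
m = -0.625, g(m) = -0.2656 (−); new bracket [-0.75, -0.625]
m = -0.6875, g(m) = -0.0352 (−); new bracket [-0.75, -0.6875]
m = -0.71875, g(m) = 0.0771 (+); new bracket [-0.71875, -0.6875]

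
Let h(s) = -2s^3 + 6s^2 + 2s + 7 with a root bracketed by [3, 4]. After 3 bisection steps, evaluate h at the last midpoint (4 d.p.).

-2.1758

m = 3.5, h(m) = 1.75 (+); new bracket [3.5, 4]
m = 3.75, h(m) = -6.59375 (−); new bracket [3.5, 3.75]
m = 3.625, h(m) = -2.175781 (−); new bracket [3.5, 3.625]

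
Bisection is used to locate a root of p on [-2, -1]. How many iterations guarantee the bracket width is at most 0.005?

8

Width after n steps is 1/2^n. Need 2^n ≥ 1/0.005 = 200.
2^7 = 128 < 200 ≤ 2^8 = 256, so n = 8.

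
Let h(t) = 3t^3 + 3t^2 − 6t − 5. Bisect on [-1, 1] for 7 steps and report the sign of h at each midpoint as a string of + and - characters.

---++++

midpoint 0: h = -5 < 0 → [-1, 0]
midpoint -0.5: h = -1.625 < 0 → [-1, -0.5]
midpoint -0.75: h = -0.078125 < 0 → [-1, -0.75]
midpoint -0.875: h = 0.5371 > 0 → [-0.875, -0.75]
midpoint -0.8125: h = 0.2463 > 0 → [-0.8125, -0.75]
midpoint -0.78125: h = 0.088 > 0 → [-0.78125, -0.75]
midpoint -0.765625: h = 0.0059 > 0 → [-0.765625, -0.75]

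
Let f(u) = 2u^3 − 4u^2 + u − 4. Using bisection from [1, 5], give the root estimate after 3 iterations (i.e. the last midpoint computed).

2.5

midpoint 3: f = 17 > 0 → [1, 3]
midpoint 2: f = -2 < 0 → [2, 3]
midpoint 2.5: f = 4.75 > 0 → [2, 2.5]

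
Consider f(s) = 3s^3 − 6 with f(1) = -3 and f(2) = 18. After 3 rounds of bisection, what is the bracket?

f(1.5) = 4.125 > 0, so the root lies in [1, 1.5]
f(1.25) = -0.140625 < 0, so the root lies in [1.25, 1.5]
f(1.375) = 1.798828 > 0, so the root lies in [1.25, 1.375]

[1.25, 1.375]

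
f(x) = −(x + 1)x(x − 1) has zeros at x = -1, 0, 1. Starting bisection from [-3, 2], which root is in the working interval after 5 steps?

-1

f(-0.5) = -0.375 < 0, so the root lies in [-3, -0.5]
f(-1.75) = 3.609375 > 0, so the root lies in [-1.75, -0.5]
f(-1.125) = 0.298828 > 0, so the root lies in [-1.125, -0.5]
f(-0.8125) = -0.2761 < 0, so the root lies in [-1.125, -0.8125]
f(-0.96875) = -0.0596 < 0, so the root lies in [-1.125, -0.96875]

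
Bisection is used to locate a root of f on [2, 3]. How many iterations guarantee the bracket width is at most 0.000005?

Width after n steps is 1/2^n. Need 2^n ≥ 1/0.000005 = 200000.
2^17 = 131072 < 200000 ≤ 2^18 = 262144, so n = 18.

18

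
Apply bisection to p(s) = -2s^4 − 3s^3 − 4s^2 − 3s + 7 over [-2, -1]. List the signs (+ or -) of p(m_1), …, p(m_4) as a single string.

+-+-

s = -1.5 gives p = 2.5, positive; keep [-2, -1.5]
s = -1.75 gives p = -2.679688, negative; keep [-1.75, -1.5]
s = -1.625 gives p = 0.239746, positive; keep [-1.75, -1.625]
s = -1.6875 gives p = -1.1302, negative; keep [-1.6875, -1.625]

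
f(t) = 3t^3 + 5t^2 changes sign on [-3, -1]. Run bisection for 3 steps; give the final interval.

[-1.75, -1.5]

f(-2) = -4 < 0, so the root lies in [-2, -1]
f(-1.5) = 1.125 > 0, so the root lies in [-2, -1.5]
f(-1.75) = -0.765625 < 0, so the root lies in [-1.75, -1.5]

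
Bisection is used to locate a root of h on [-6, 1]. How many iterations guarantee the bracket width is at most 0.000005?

21

Width after n steps is 7/2^n. Need 2^n ≥ 7/0.000005 = 1400000.
2^20 = 1048576 < 1400000 ≤ 2^21 = 2097152, so n = 21.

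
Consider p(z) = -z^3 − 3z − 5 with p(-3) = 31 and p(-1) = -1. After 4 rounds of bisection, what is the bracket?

[-1.25, -1.125]

m = -2, p(m) = 9 (+); new bracket [-2, -1]
m = -1.5, p(m) = 2.875 (+); new bracket [-1.5, -1]
m = -1.25, p(m) = 0.703125 (+); new bracket [-1.25, -1]
m = -1.125, p(m) = -0.2012 (−); new bracket [-1.25, -1.125]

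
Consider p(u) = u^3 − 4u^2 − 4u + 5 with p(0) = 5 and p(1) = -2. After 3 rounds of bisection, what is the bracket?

[0.75, 0.875]

u = 0.5 gives p = 2.125, positive; keep [0.5, 1]
u = 0.75 gives p = 0.171875, positive; keep [0.75, 1]
u = 0.875 gives p = -0.892578, negative; keep [0.75, 0.875]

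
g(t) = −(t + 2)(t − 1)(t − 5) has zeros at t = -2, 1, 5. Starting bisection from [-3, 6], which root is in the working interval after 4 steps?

t = 1.5 gives g = 6.125, positive; keep [1.5, 6]
t = 3.75 gives g = 19.765625, positive; keep [3.75, 6]
t = 4.875 gives g = 3.330078, positive; keep [4.875, 6]
t = 5.4375 gives g = -14.4392, negative; keep [4.875, 5.4375]

5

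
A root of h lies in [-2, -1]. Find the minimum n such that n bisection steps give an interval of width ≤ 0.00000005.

Width after n steps is 1/2^n. Need 2^n ≥ 1/0.00000005 = 20000000.
2^24 = 16777216 < 20000000 ≤ 2^25 = 33554432, so n = 25.

25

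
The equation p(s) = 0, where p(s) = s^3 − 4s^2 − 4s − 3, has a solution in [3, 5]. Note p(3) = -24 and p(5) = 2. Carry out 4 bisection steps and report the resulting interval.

[4.875, 5]

p(4) = -19 < 0, so the root lies in [4, 5]
p(4.5) = -10.875 < 0, so the root lies in [4.5, 5]
p(4.75) = -5.078125 < 0, so the root lies in [4.75, 5]
p(4.875) = -1.7051 < 0, so the root lies in [4.875, 5]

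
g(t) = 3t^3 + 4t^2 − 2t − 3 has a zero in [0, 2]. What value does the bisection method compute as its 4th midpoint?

midpoint 1: g = 2 > 0 → [0, 1]
midpoint 0.5: g = -2.625 < 0 → [0.5, 1]
midpoint 0.75: g = -0.984375 < 0 → [0.75, 1]
midpoint 0.875: g = 0.3223 > 0 → [0.75, 0.875]

0.875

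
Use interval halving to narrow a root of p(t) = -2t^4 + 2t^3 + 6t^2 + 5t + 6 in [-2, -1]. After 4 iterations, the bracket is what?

[-1.3125, -1.25]

p(-1.5) = -4.875 < 0, so the root lies in [-1.5, -1]
p(-1.25) = 0.335938 > 0, so the root lies in [-1.5, -1.25]
p(-1.375) = -1.879395 < 0, so the root lies in [-1.375, -1.25]
p(-1.3125) = -0.6836 < 0, so the root lies in [-1.3125, -1.25]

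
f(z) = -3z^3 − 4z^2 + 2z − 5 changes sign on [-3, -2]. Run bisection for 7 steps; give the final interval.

midpoint -2.5: f = 11.875 > 0 → [-2.5, -2]
midpoint -2.25: f = 4.421875 > 0 → [-2.25, -2]
midpoint -2.125: f = 1.474609 > 0 → [-2.125, -2]
midpoint -2.0625: f = 0.1804 > 0 → [-2.0625, -2]
midpoint -2.03125: f = -0.4237 < 0 → [-2.0625, -2.03125]
midpoint -2.046875: f = -0.1252 < 0 → [-2.0625, -2.046875]
midpoint -2.0546875: f = 0.0267 > 0 → [-2.0546875, -2.046875]

[-2.0546875, -2.046875]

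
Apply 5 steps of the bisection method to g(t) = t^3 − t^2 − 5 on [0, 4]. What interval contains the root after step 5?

[2, 2.125]

midpoint 2: g = -1 < 0 → [2, 4]
midpoint 3: g = 13 > 0 → [2, 3]
midpoint 2.5: g = 4.375 > 0 → [2, 2.5]
midpoint 2.25: g = 1.3281 > 0 → [2, 2.25]
midpoint 2.125: g = 0.0801 > 0 → [2, 2.125]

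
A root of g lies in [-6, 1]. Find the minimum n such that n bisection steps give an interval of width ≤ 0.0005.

14

Width after n steps is 7/2^n. Need 2^n ≥ 7/0.0005 = 14000.
2^13 = 8192 < 14000 ≤ 2^14 = 16384, so n = 14.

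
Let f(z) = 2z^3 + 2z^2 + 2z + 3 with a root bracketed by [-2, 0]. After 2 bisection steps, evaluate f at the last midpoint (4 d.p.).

midpoint -1: f = 1 > 0 → [-2, -1]
midpoint -1.5: f = -2.25 < 0 → [-1.5, -1]

-2.2500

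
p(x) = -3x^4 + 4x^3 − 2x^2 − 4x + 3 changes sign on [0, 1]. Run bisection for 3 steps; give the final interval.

p(0.5) = 0.8125 > 0, so the root lies in [0.5, 1]
p(0.75) = -0.386719 < 0, so the root lies in [0.5, 0.75]
p(0.625) = 0.237549 > 0, so the root lies in [0.625, 0.75]

[0.625, 0.75]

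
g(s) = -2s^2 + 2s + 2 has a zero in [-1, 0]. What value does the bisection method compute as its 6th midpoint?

-0.609375

m = -0.5, g(m) = 0.5 (+); new bracket [-1, -0.5]
m = -0.75, g(m) = -0.625 (−); new bracket [-0.75, -0.5]
m = -0.625, g(m) = -0.03125 (−); new bracket [-0.625, -0.5]
m = -0.5625, g(m) = 0.2422 (+); new bracket [-0.625, -0.5625]
m = -0.59375, g(m) = 0.1074 (+); new bracket [-0.625, -0.59375]
m = -0.609375, g(m) = 0.0386 (+); new bracket [-0.625, -0.609375]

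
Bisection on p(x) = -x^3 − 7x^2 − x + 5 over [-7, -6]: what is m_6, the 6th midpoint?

-6.734375

x = -6.5 gives p = -9.625, negative; keep [-7, -6.5]
x = -6.75 gives p = 0.359375, positive; keep [-6.75, -6.5]
x = -6.625 gives p = -4.833984, negative; keep [-6.75, -6.625]
x = -6.6875 gives p = -2.2883, negative; keep [-6.75, -6.6875]
x = -6.71875 gives p = -0.9773, negative; keep [-6.75, -6.71875]
x = -6.734375 gives p = -0.3122, negative; keep [-6.75, -6.734375]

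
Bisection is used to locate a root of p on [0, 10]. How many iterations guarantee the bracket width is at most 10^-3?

14

Width after n steps is 10/2^n. Need 2^n ≥ 10/10^-3 = 10000.
2^13 = 8192 < 10000 ≤ 2^14 = 16384, so n = 14.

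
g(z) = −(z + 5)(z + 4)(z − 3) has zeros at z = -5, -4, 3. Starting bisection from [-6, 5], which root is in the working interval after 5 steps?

m = -0.5, g(m) = 55.125 (+); new bracket [-0.5, 5]
m = 2.25, g(m) = 33.984375 (+); new bracket [2.25, 5]
m = 3.625, g(m) = -41.103516 (−); new bracket [2.25, 3.625]
m = 2.9375, g(m) = 3.4417 (+); new bracket [2.9375, 3.625]
m = 3.28125, g(m) = -16.9588 (−); new bracket [2.9375, 3.28125]

3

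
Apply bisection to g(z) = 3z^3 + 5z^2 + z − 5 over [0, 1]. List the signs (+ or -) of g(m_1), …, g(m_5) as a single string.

--+++

g(0.5) = -2.875 < 0, so the root lies in [0.5, 1]
g(0.75) = -0.171875 < 0, so the root lies in [0.75, 1]
g(0.875) = 1.712891 > 0, so the root lies in [0.75, 0.875]
g(0.8125) = 0.7224 > 0, so the root lies in [0.75, 0.8125]
g(0.78125) = 0.2635 > 0, so the root lies in [0.75, 0.78125]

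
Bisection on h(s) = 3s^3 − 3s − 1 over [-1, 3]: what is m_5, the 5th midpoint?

1.125

midpoint 1: h = -1 < 0 → [1, 3]
midpoint 2: h = 17 > 0 → [1, 2]
midpoint 1.5: h = 4.625 > 0 → [1, 1.5]
midpoint 1.25: h = 1.1094 > 0 → [1, 1.25]
midpoint 1.125: h = -0.1035 < 0 → [1.125, 1.25]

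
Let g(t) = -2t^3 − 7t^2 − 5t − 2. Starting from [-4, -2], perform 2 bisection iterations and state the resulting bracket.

[-3, -2.5]

m = -3, g(m) = 4 (+); new bracket [-3, -2]
m = -2.5, g(m) = -2 (−); new bracket [-3, -2.5]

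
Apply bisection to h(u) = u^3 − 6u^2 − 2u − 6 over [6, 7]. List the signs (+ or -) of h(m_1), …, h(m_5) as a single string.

h(6.5) = 2.125 > 0, so the root lies in [6, 6.5]
h(6.25) = -8.734375 < 0, so the root lies in [6.25, 6.5]
h(6.375) = -3.509766 < 0, so the root lies in [6.375, 6.5]
h(6.4375) = -0.7444 < 0, so the root lies in [6.4375, 6.5]
h(6.46875) = 0.6772 > 0, so the root lies in [6.4375, 6.46875]

+---+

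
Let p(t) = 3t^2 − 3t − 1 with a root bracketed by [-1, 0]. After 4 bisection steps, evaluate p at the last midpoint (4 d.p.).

0.2305

midpoint -0.5: p = 1.25 > 0 → [-0.5, 0]
midpoint -0.25: p = -0.0625 < 0 → [-0.5, -0.25]
midpoint -0.375: p = 0.546875 > 0 → [-0.375, -0.25]
midpoint -0.3125: p = 0.2305 > 0 → [-0.3125, -0.25]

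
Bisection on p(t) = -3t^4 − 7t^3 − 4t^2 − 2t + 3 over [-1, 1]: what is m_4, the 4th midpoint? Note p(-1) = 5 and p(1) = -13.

m = 0, p(m) = 3 (+); new bracket [0, 1]
m = 0.5, p(m) = -0.0625 (−); new bracket [0, 0.5]
m = 0.25, p(m) = 2.128906 (+); new bracket [0.25, 0.5]
m = 0.375, p(m) = 1.259 (+); new bracket [0.375, 0.5]

0.375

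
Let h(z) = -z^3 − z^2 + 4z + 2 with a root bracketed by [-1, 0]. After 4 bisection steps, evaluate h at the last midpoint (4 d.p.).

0.1423

h(-0.5) = -0.125 < 0, so the root lies in [-0.5, 0]
h(-0.25) = 0.953125 > 0, so the root lies in [-0.5, -0.25]
h(-0.375) = 0.412109 > 0, so the root lies in [-0.5, -0.375]
h(-0.4375) = 0.1423 > 0, so the root lies in [-0.5, -0.4375]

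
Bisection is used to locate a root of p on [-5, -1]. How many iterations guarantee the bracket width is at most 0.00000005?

Width after n steps is 4/2^n. Need 2^n ≥ 4/0.00000005 = 80000000.
2^26 = 67108864 < 80000000 ≤ 2^27 = 134217728, so n = 27.

27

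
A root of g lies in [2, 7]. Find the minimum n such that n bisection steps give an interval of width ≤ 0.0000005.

Width after n steps is 5/2^n. Need 2^n ≥ 5/0.0000005 = 10000000.
2^23 = 8388608 < 10000000 ≤ 2^24 = 16777216, so n = 24.

24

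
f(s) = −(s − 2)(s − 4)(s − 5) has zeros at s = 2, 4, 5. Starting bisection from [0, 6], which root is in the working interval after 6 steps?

f(3) = -2 < 0, so the root lies in [0, 3]
f(1.5) = 4.375 > 0, so the root lies in [1.5, 3]
f(2.25) = -1.203125 < 0, so the root lies in [1.5, 2.25]
f(1.875) = 0.8301 > 0, so the root lies in [1.875, 2.25]
f(2.0625) = -0.3557 < 0, so the root lies in [1.875, 2.0625]
f(1.96875) = 0.1924 > 0, so the root lies in [1.96875, 2.0625]

2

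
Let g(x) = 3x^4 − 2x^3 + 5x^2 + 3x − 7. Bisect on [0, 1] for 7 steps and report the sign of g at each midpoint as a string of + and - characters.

m = 0.5, g(m) = -4.3125 (−); new bracket [0.5, 1]
m = 0.75, g(m) = -1.832031 (−); new bracket [0.75, 1]
m = 0.875, g(m) = -0.128174 (−); new bracket [0.875, 1]
m = 0.9375, g(m) = 0.8765 (+); new bracket [0.875, 0.9375]
m = 0.90625, g(m) = 0.3602 (+); new bracket [0.875, 0.90625]
m = 0.890625, g(m) = 0.1126 (+); new bracket [0.875, 0.890625]
m = 0.8828125, g(m) = -0.0086 (−); new bracket [0.8828125, 0.890625]

---+++-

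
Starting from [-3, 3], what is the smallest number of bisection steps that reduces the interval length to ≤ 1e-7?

Width after n steps is 6/2^n. Need 2^n ≥ 6/1e-7 = 60000000.
2^25 = 33554432 < 60000000 ≤ 2^26 = 67108864, so n = 26.

26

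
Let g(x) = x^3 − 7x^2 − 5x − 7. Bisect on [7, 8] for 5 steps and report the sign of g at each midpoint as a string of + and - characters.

--+++

x = 7.5 gives g = -16.375, negative; keep [7.5, 8]
x = 7.75 gives g = -0.703125, negative; keep [7.75, 8]
x = 7.875 gives g = 7.888672, positive; keep [7.75, 7.875]
x = 7.8125 gives g = 3.5286, positive; keep [7.75, 7.8125]
x = 7.78125 gives g = 1.3968, positive; keep [7.75, 7.78125]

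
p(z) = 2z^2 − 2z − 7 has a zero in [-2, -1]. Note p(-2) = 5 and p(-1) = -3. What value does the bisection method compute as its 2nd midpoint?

m = -1.5, p(m) = 0.5 (+); new bracket [-1.5, -1]
m = -1.25, p(m) = -1.375 (−); new bracket [-1.5, -1.25]

-1.25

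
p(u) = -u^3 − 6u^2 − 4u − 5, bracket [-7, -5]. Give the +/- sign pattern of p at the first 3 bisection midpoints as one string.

++-

u = -6 gives p = 19, positive; keep [-6, -5]
u = -5.5 gives p = 1.875, positive; keep [-5.5, -5]
u = -5.25 gives p = -4.671875, negative; keep [-5.5, -5.25]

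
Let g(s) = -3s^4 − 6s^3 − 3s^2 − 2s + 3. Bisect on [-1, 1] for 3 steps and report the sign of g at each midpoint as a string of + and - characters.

++-

g(0) = 3 > 0, so the root lies in [0, 1]
g(0.5) = 0.3125 > 0, so the root lies in [0.5, 1]
g(0.75) = -3.667969 < 0, so the root lies in [0.5, 0.75]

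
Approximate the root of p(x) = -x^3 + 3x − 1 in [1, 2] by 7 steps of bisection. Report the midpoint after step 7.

p(1.5) = 0.125 > 0, so the root lies in [1.5, 2]
p(1.75) = -1.109375 < 0, so the root lies in [1.5, 1.75]
p(1.625) = -0.416016 < 0, so the root lies in [1.5, 1.625]
p(1.5625) = -0.1272 < 0, so the root lies in [1.5, 1.5625]
p(1.53125) = 0.0034 > 0, so the root lies in [1.53125, 1.5625]
p(1.546875) = -0.0608 < 0, so the root lies in [1.53125, 1.546875]
p(1.5390625) = -0.0284 < 0, so the root lies in [1.53125, 1.5390625]

1.5390625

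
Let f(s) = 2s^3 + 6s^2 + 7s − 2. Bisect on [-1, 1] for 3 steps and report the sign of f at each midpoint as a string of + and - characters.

-++

f(0) = -2 < 0, so the root lies in [0, 1]
f(0.5) = 3.25 > 0, so the root lies in [0, 0.5]
f(0.25) = 0.15625 > 0, so the root lies in [0, 0.25]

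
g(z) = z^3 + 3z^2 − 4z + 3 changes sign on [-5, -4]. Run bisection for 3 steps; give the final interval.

z = -4.5 gives g = -9.375, negative; keep [-4.5, -4]
z = -4.25 gives g = -2.578125, negative; keep [-4.25, -4]
z = -4.125 gives g = 0.357422, positive; keep [-4.25, -4.125]

[-4.25, -4.125]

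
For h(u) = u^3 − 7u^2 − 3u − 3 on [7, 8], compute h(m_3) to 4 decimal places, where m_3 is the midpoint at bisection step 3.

-4.7285

u = 7.5 gives h = 2.625, positive; keep [7, 7.5]
u = 7.25 gives h = -11.609375, negative; keep [7.25, 7.5]
u = 7.375 gives h = -4.728516, negative; keep [7.375, 7.5]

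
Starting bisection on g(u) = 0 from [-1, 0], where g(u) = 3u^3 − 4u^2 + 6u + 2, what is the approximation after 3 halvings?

midpoint -0.5: g = -2.375 < 0 → [-0.5, 0]
midpoint -0.25: g = 0.203125 > 0 → [-0.5, -0.25]
midpoint -0.375: g = -0.970703 < 0 → [-0.375, -0.25]

-0.375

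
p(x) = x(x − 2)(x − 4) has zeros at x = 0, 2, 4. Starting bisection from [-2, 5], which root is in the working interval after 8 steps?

midpoint 1.5: p = 1.875 > 0 → [-2, 1.5]
midpoint -0.25: p = -2.390625 < 0 → [-0.25, 1.5]
midpoint 0.625: p = 2.900391 > 0 → [-0.25, 0.625]
midpoint 0.1875: p = 1.2957 > 0 → [-0.25, 0.1875]
midpoint -0.03125: p = -0.2559 < 0 → [-0.03125, 0.1875]
midpoint 0.078125: p = 0.5889 > 0 → [-0.03125, 0.078125]
midpoint 0.0234375: p = 0.1842 > 0 → [-0.03125, 0.0234375]
midpoint -0.00390625: p = -0.0313 < 0 → [-0.00390625, 0.0234375]

0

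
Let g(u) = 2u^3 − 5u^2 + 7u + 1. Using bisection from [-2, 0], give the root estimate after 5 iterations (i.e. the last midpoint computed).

-0.1875

m = -1, g(m) = -13 (−); new bracket [-1, 0]
m = -0.5, g(m) = -4 (−); new bracket [-0.5, 0]
m = -0.25, g(m) = -1.09375 (−); new bracket [-0.25, 0]
m = -0.125, g(m) = 0.043 (+); new bracket [-0.25, -0.125]
m = -0.1875, g(m) = -0.5015 (−); new bracket [-0.1875, -0.125]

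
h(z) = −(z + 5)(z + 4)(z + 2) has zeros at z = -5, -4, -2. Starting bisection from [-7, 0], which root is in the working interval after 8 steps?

h(-3.5) = 1.125 > 0, so the root lies in [-3.5, 0]
h(-1.75) = -1.828125 < 0, so the root lies in [-3.5, -1.75]
h(-2.625) = 2.041016 > 0, so the root lies in [-2.625, -1.75]
h(-2.1875) = 0.9558 > 0, so the root lies in [-2.1875, -1.75]
h(-1.96875) = -0.1924 < 0, so the root lies in [-2.1875, -1.96875]
h(-2.078125) = 0.4387 > 0, so the root lies in [-2.078125, -1.96875]
h(-2.0234375) = 0.1379 > 0, so the root lies in [-2.0234375, -1.96875]
h(-1.99609375) = -0.0235 < 0, so the root lies in [-2.0234375, -1.99609375]

-2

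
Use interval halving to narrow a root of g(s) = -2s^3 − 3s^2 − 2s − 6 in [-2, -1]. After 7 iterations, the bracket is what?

m = -1.5, g(m) = -3 (−); new bracket [-2, -1.5]
m = -1.75, g(m) = -0.96875 (−); new bracket [-2, -1.75]
m = -1.875, g(m) = 0.386719 (+); new bracket [-1.875, -1.75]
m = -1.8125, g(m) = -0.3218 (−); new bracket [-1.875, -1.8125]
m = -1.84375, g(m) = 0.0246 (+); new bracket [-1.84375, -1.8125]
m = -1.828125, g(m) = -0.1505 (−); new bracket [-1.84375, -1.828125]
m = -1.8359375, g(m) = -0.0635 (−); new bracket [-1.84375, -1.8359375]

[-1.84375, -1.8359375]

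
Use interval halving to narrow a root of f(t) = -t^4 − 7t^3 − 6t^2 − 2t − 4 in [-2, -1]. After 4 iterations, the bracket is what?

[-1.25, -1.1875]

m = -1.5, f(m) = 4.0625 (+); new bracket [-1.5, -1]
m = -1.25, f(m) = 0.355469 (+); new bracket [-1.25, -1]
m = -1.125, f(m) = -0.97876 (−); new bracket [-1.25, -1.125]
m = -1.1875, f(m) = -0.3526 (−); new bracket [-1.25, -1.1875]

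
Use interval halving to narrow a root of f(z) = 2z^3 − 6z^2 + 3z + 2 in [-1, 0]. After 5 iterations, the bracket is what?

[-0.375, -0.34375]

f(-0.5) = -1.25 < 0, so the root lies in [-0.5, 0]
f(-0.25) = 0.84375 > 0, so the root lies in [-0.5, -0.25]
f(-0.375) = -0.074219 < 0, so the root lies in [-0.375, -0.25]
f(-0.3125) = 0.4155 > 0, so the root lies in [-0.375, -0.3125]
f(-0.34375) = 0.1785 > 0, so the root lies in [-0.375, -0.34375]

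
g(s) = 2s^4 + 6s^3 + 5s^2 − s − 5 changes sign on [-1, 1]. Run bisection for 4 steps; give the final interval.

[0.625, 0.75]

g(0) = -5 < 0, so the root lies in [0, 1]
g(0.5) = -3.375 < 0, so the root lies in [0.5, 1]
g(0.75) = 0.226562 > 0, so the root lies in [0.5, 0.75]
g(0.625) = -1.9019 < 0, so the root lies in [0.625, 0.75]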